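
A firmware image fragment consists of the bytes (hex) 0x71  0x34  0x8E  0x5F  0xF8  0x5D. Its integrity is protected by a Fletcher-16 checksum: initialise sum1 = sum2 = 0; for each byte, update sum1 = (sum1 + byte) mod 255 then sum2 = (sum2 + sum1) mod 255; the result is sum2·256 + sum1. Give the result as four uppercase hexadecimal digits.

Running sums (mod 255):
  after byte 0 (0x71): sum1=113, sum2=113
  after byte 1 (0x34): sum1=165, sum2=23
  after byte 2 (0x8E): sum1=52, sum2=75
  after byte 3 (0x5F): sum1=147, sum2=222
  after byte 4 (0xF8): sum1=140, sum2=107
  after byte 5 (0x5D): sum1=233, sum2=85
Checksum = sum2·256 + sum1 = 85·256 + 233 = 21993 = 0x55E9.

55E9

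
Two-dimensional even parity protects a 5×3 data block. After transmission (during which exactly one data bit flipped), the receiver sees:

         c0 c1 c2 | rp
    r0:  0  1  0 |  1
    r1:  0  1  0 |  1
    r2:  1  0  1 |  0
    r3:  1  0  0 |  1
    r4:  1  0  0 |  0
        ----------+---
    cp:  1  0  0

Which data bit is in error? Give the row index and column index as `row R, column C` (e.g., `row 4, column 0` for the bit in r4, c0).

Recompute each row's even parity and compare to rp:
  r0: data parity 1, sent rp 1 → ok
  r1: data parity 1, sent rp 1 → ok
  r2: data parity 0, sent rp 0 → ok
  r3: data parity 1, sent rp 1 → ok
  r4: data parity 1, sent rp 0 → mismatch
Recompute each column's even parity and compare to cp:
  c0: data parity 1, sent cp 1 → ok
  c1: data parity 0, sent cp 0 → ok
  c2: data parity 1, sent cp 0 → mismatch
Exactly one row (r4) and one column (c2) fail → the flipped bit is at their intersection.

row 4, column 2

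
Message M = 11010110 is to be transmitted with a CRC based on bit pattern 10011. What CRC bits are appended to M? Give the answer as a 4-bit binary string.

0110

Append 4 zeros: 110101100000. Divide by 10011 (XOR where the leading bit is 1):
  pos 0: 11010 XOR 10011 = 01001
  pos 1: 10011 XOR 10011 = 00000
  pos 6: 10000 XOR 10011 = 00011
Remainder (last 4 bits) = 0110. This is the CRC / FCS.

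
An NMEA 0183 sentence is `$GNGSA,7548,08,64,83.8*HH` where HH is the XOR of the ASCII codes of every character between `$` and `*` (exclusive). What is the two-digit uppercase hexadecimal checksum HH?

45

XOR the ASCII codes of the payload characters:
  'G' = 0x47 → acc = 0x47
  'N' = 0x4E → acc = 0x09
  'G' = 0x47 → acc = 0x4E
  'S' = 0x53 → acc = 0x1D
  'A' = 0x41 → acc = 0x5C
  ',' = 0x2C → acc = 0x70
  '7' = 0x37 → acc = 0x47
  '5' = 0x35 → acc = 0x72
  '4' = 0x34 → acc = 0x46
  '8' = 0x38 → acc = 0x7E
  ',' = 0x2C → acc = 0x52
  '0' = 0x30 → acc = 0x62
  '8' = 0x38 → acc = 0x5A
  ',' = 0x2C → acc = 0x76
  '6' = 0x36 → acc = 0x40
  '4' = 0x34 → acc = 0x74
  ',' = 0x2C → acc = 0x58
  '8' = 0x38 → acc = 0x60
  '3' = 0x33 → acc = 0x53
  '.' = 0x2E → acc = 0x7D
  '8' = 0x38 → acc = 0x45
Checksum = 0x45.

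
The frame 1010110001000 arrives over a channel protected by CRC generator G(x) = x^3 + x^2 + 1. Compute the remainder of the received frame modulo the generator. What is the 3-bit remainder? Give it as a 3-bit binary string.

000

Modulo-2 division of 1010110001000 by 1101:
  pos 0: 1010 XOR 1101 = 0111
  pos 1: 1111 XOR 1101 = 0010
  pos 3: 1010 XOR 1101 = 0111
  pos 4: 1110 XOR 1101 = 0011
  pos 6: 1101 XOR 1101 = 0000
Remainder = 000 (zero — the frame passes the CRC check).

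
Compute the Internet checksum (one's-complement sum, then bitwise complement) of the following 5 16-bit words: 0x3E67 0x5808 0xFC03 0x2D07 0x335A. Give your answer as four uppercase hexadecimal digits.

0D2B

One's-complement addition (fold any carry out of bit 15 back into bit 0):
  0x3E67 + 0x5808 = 0x0966F
  0x966F + 0xFC03 = 0x19272 → wrap carry → 0x9273
  0x9273 + 0x2D07 = 0x0BF7A
  0xBF7A + 0x335A = 0x0F2D4
One's-complement sum = 0xF2D4.
Checksum = ~0xF2D4 & 0xFFFF = 0x0D2B.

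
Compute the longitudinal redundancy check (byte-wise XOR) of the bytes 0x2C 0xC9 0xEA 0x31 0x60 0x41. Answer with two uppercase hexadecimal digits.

1F

XOR the bytes together:
  start with 0x2C
  0x2C ⊕ 0xC9 = 0xE5
  0xE5 ⊕ 0xEA = 0x0F
  0x0F ⊕ 0x31 = 0x3E
  0x3E ⊕ 0x60 = 0x5E
  0x5E ⊕ 0x41 = 0x1F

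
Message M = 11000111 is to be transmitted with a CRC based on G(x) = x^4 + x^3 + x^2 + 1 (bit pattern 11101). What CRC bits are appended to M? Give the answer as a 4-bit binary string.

Append 4 zeros: 110001110000. Divide by 11101 (XOR where the leading bit is 1):
  pos 0: 11000 XOR 11101 = 00101
  pos 2: 10111 XOR 11101 = 01010
  pos 3: 10101 XOR 11101 = 01000
  pos 4: 10000 XOR 11101 = 01101
  pos 5: 11010 XOR 11101 = 00111
  pos 7: 11100 XOR 11101 = 00001
Remainder (last 4 bits) = 0001. This is the CRC / FCS.

0001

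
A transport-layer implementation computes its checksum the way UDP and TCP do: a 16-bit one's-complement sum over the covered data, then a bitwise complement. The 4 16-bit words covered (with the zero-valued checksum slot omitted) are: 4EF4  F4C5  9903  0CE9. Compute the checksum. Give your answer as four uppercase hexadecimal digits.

1659

One's-complement addition (fold any carry out of bit 15 back into bit 0):
  0x4EF4 + 0xF4C5 = 0x143B9 → wrap carry → 0x43BA
  0x43BA + 0x9903 = 0x0DCBD
  0xDCBD + 0x0CE9 = 0x0E9A6
One's-complement sum = 0xE9A6.
Checksum = ~0xE9A6 & 0xFFFF = 0x1659.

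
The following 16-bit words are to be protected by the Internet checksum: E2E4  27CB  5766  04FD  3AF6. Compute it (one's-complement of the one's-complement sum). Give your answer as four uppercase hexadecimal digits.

5DF6

One's-complement addition (fold any carry out of bit 15 back into bit 0):
  0xE2E4 + 0x27CB = 0x10AAF → wrap carry → 0x0AB0
  0x0AB0 + 0x5766 = 0x06216
  0x6216 + 0x04FD = 0x06713
  0x6713 + 0x3AF6 = 0x0A209
One's-complement sum = 0xA209.
Checksum = ~0xA209 & 0xFFFF = 0x5DF6.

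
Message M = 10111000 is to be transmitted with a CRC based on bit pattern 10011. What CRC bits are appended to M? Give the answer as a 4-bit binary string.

1010

Append 4 zeros: 101110000000. Divide by 10011 (XOR where the leading bit is 1):
  pos 0: 10111 XOR 10011 = 00100
  pos 2: 10000 XOR 10011 = 00011
  pos 5: 11000 XOR 10011 = 01011
  pos 6: 10110 XOR 10011 = 00101
Remainder (last 4 bits) = 1010. This is the CRC / FCS.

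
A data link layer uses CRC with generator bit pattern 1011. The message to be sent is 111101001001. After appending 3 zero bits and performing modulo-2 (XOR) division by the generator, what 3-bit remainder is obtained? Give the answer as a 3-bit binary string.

Append 3 zeros: 111101001001000. Divide by 1011 (XOR where the leading bit is 1):
  pos 0: 1111 XOR 1011 = 0100
  pos 1: 1000 XOR 1011 = 0011
  pos 3: 1110 XOR 1011 = 0101
  pos 4: 1010 XOR 1011 = 0001
  pos 7: 1100 XOR 1011 = 0111
  pos 8: 1111 XOR 1011 = 0100
  pos 9: 1000 XOR 1011 = 0011
  pos 11: 1100 XOR 1011 = 0111
Remainder (last 3 bits) = 111. This is the CRC / FCS.

111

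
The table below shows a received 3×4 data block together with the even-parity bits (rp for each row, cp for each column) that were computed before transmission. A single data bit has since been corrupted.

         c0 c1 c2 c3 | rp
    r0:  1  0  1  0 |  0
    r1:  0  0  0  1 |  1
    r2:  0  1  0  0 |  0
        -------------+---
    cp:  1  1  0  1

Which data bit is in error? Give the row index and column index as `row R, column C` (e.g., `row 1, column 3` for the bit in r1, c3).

row 2, column 2

Recompute each row's even parity and compare to rp:
  r0: data parity 0, sent rp 0 → ok
  r1: data parity 1, sent rp 1 → ok
  r2: data parity 1, sent rp 0 → mismatch
Recompute each column's even parity and compare to cp:
  c0: data parity 1, sent cp 1 → ok
  c1: data parity 1, sent cp 1 → ok
  c2: data parity 1, sent cp 0 → mismatch
  c3: data parity 1, sent cp 1 → ok
Exactly one row (r2) and one column (c2) fail → the flipped bit is at their intersection.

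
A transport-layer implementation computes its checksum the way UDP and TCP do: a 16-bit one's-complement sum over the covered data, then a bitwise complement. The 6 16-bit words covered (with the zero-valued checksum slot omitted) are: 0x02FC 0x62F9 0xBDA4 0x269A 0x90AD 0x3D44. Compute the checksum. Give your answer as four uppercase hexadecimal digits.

One's-complement addition (fold any carry out of bit 15 back into bit 0):
  0x02FC + 0x62F9 = 0x065F5
  0x65F5 + 0xBDA4 = 0x12399 → wrap carry → 0x239A
  0x239A + 0x269A = 0x04A34
  0x4A34 + 0x90AD = 0x0DAE1
  0xDAE1 + 0x3D44 = 0x11825 → wrap carry → 0x1826
One's-complement sum = 0x1826.
Checksum = ~0x1826 & 0xFFFF = 0xE7D9.

E7D9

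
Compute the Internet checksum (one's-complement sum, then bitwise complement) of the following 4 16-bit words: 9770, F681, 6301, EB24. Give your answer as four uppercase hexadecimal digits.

23E7

One's-complement addition (fold any carry out of bit 15 back into bit 0):
  0x9770 + 0xF681 = 0x18DF1 → wrap carry → 0x8DF2
  0x8DF2 + 0x6301 = 0x0F0F3
  0xF0F3 + 0xEB24 = 0x1DC17 → wrap carry → 0xDC18
One's-complement sum = 0xDC18.
Checksum = ~0xDC18 & 0xFFFF = 0x23E7.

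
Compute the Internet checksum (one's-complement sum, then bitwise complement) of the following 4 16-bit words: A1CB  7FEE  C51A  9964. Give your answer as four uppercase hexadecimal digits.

One's-complement addition (fold any carry out of bit 15 back into bit 0):
  0xA1CB + 0x7FEE = 0x121B9 → wrap carry → 0x21BA
  0x21BA + 0xC51A = 0x0E6D4
  0xE6D4 + 0x9964 = 0x18038 → wrap carry → 0x8039
One's-complement sum = 0x8039.
Checksum = ~0x8039 & 0xFFFF = 0x7FC6.

7FC6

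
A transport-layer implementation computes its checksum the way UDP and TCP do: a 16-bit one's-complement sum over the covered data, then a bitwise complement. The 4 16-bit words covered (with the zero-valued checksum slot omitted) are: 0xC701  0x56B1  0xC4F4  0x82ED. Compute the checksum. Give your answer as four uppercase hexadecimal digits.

One's-complement addition (fold any carry out of bit 15 back into bit 0):
  0xC701 + 0x56B1 = 0x11DB2 → wrap carry → 0x1DB3
  0x1DB3 + 0xC4F4 = 0x0E2A7
  0xE2A7 + 0x82ED = 0x16594 → wrap carry → 0x6595
One's-complement sum = 0x6595.
Checksum = ~0x6595 & 0xFFFF = 0x9A6A.

9A6A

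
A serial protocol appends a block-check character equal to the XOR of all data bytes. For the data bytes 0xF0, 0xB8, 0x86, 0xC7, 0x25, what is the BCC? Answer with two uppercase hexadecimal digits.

XOR the bytes together:
  start with 0xF0
  0xF0 ⊕ 0xB8 = 0x48
  0x48 ⊕ 0x86 = 0xCE
  0xCE ⊕ 0xC7 = 0x09
  0x09 ⊕ 0x25 = 0x2C

2C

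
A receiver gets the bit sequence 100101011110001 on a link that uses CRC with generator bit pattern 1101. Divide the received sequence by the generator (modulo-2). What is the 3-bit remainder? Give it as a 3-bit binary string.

Modulo-2 division of 100101011110001 by 1101:
  pos 0: 1001 XOR 1101 = 0100
  pos 1: 1000 XOR 1101 = 0101
  pos 2: 1011 XOR 1101 = 0110
  pos 3: 1100 XOR 1101 = 0001
  pos 6: 1111 XOR 1101 = 0010
  pos 8: 1010 XOR 1101 = 0111
  pos 9: 1110 XOR 1101 = 0011
  pos 11: 1101 XOR 1101 = 0000
Remainder = 000 (zero — the frame passes the CRC check).

000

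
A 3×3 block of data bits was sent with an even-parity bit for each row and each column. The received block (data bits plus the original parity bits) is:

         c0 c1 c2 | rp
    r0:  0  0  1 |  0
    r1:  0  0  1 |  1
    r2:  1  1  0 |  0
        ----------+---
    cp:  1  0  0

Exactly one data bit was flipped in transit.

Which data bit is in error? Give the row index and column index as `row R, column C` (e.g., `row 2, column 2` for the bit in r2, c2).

Recompute each row's even parity and compare to rp:
  r0: data parity 1, sent rp 0 → mismatch
  r1: data parity 1, sent rp 1 → ok
  r2: data parity 0, sent rp 0 → ok
Recompute each column's even parity and compare to cp:
  c0: data parity 1, sent cp 1 → ok
  c1: data parity 1, sent cp 0 → mismatch
  c2: data parity 0, sent cp 0 → ok
Exactly one row (r0) and one column (c1) fail → the flipped bit is at their intersection.

row 0, column 1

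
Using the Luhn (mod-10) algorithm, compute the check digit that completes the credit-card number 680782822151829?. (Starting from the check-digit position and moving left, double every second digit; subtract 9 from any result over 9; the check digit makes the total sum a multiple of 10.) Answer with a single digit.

Partial digits right→left: 9 2 8 1 5 1 2 2 8 2 8 7 0 8 6
Double every second digit counting from the check-digit position (so the 1st, 3rd, 5th, ... of the partial from the right).
  doubled (with −9 where >9): 9 7 1 4 7 7 0 3 → sum 38
  kept as-is: 2 1 1 2 2 7 8 → sum 23
Total = 38 + 23 = 61.
Check digit = (10 − (61 mod 10)) mod 10 = 9.

9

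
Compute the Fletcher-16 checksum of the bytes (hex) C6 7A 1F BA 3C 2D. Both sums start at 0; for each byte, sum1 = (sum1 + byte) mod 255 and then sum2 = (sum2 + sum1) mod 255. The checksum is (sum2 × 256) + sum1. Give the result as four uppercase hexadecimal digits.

Running sums (mod 255):
  after byte 0 (C6): sum1=198, sum2=198
  after byte 1 (7A): sum1=65, sum2=8
  after byte 2 (1F): sum1=96, sum2=104
  after byte 3 (BA): sum1=27, sum2=131
  after byte 4 (3C): sum1=87, sum2=218
  after byte 5 (2D): sum1=132, sum2=95
Checksum = sum2·256 + sum1 = 95·256 + 132 = 24452 = 0x5F84.

5F84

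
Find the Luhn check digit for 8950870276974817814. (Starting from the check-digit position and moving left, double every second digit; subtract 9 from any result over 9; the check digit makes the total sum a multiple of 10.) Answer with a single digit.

Partial digits right→left: 4 1 8 7 1 8 4 7 9 6 7 2 0 7 8 0 5 9 8
Double every second digit counting from the check-digit position (so the 1st, 3rd, 5th, ... of the partial from the right).
  doubled (with −9 where >9): 8 7 2 8 9 5 0 7 1 7 → sum 54
  kept as-is: 1 7 8 7 6 2 7 0 9 → sum 47
Total = 54 + 47 = 101.
Check digit = (10 − (101 mod 10)) mod 10 = 9.

9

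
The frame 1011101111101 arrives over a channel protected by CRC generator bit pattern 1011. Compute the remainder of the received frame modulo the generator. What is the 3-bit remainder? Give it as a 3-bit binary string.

Modulo-2 division of 1011101111101 by 1011:
  pos 0: 1011 XOR 1011 = 0000
  pos 4: 1011 XOR 1011 = 0000
  pos 8: 1110 XOR 1011 = 0101
  pos 9: 1011 XOR 1011 = 0000
Remainder = 000 (zero — the frame passes the CRC check).

000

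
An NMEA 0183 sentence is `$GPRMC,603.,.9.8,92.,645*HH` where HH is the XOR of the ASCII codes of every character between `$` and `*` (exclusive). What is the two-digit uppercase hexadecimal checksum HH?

43

XOR the ASCII codes of the payload characters:
  'G' = 0x47 → acc = 0x47
  'P' = 0x50 → acc = 0x17
  'R' = 0x52 → acc = 0x45
  'M' = 0x4D → acc = 0x08
  'C' = 0x43 → acc = 0x4B
  ',' = 0x2C → acc = 0x67
  '6' = 0x36 → acc = 0x51
  '0' = 0x30 → acc = 0x61
  '3' = 0x33 → acc = 0x52
  '.' = 0x2E → acc = 0x7C
  ',' = 0x2C → acc = 0x50
  '.' = 0x2E → acc = 0x7E
  '9' = 0x39 → acc = 0x47
  '.' = 0x2E → acc = 0x69
  '8' = 0x38 → acc = 0x51
  ',' = 0x2C → acc = 0x7D
  '9' = 0x39 → acc = 0x44
  '2' = 0x32 → acc = 0x76
  '.' = 0x2E → acc = 0x58
  ',' = 0x2C → acc = 0x74
  '6' = 0x36 → acc = 0x42
  '4' = 0x34 → acc = 0x76
  '5' = 0x35 → acc = 0x43
Checksum = 0x43.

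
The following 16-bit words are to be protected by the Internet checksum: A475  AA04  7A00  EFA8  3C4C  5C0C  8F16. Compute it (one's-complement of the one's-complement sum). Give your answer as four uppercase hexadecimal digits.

206D

One's-complement addition (fold any carry out of bit 15 back into bit 0):
  0xA475 + 0xAA04 = 0x14E79 → wrap carry → 0x4E7A
  0x4E7A + 0x7A00 = 0x0C87A
  0xC87A + 0xEFA8 = 0x1B822 → wrap carry → 0xB823
  0xB823 + 0x3C4C = 0x0F46F
  0xF46F + 0x5C0C = 0x1507B → wrap carry → 0x507C
  0x507C + 0x8F16 = 0x0DF92
One's-complement sum = 0xDF92.
Checksum = ~0xDF92 & 0xFFFF = 0x206D.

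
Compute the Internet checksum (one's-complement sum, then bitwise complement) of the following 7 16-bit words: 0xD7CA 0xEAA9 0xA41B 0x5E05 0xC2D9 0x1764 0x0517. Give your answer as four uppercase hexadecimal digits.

5C15

One's-complement addition (fold any carry out of bit 15 back into bit 0):
  0xD7CA + 0xEAA9 = 0x1C273 → wrap carry → 0xC274
  0xC274 + 0xA41B = 0x1668F → wrap carry → 0x6690
  0x6690 + 0x5E05 = 0x0C495
  0xC495 + 0xC2D9 = 0x1876E → wrap carry → 0x876F
  0x876F + 0x1764 = 0x09ED3
  0x9ED3 + 0x0517 = 0x0A3EA
One's-complement sum = 0xA3EA.
Checksum = ~0xA3EA & 0xFFFF = 0x5C15.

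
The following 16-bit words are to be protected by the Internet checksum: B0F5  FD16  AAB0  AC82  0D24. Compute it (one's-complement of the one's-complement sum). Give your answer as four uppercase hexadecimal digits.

ED9B

One's-complement addition (fold any carry out of bit 15 back into bit 0):
  0xB0F5 + 0xFD16 = 0x1AE0B → wrap carry → 0xAE0C
  0xAE0C + 0xAAB0 = 0x158BC → wrap carry → 0x58BD
  0x58BD + 0xAC82 = 0x1053F → wrap carry → 0x0540
  0x0540 + 0x0D24 = 0x01264
One's-complement sum = 0x1264.
Checksum = ~0x1264 & 0xFFFF = 0xED9B.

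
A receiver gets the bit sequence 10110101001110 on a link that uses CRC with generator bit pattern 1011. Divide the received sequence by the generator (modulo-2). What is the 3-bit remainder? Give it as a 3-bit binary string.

010

Modulo-2 division of 10110101001110 by 1011:
  pos 0: 1011 XOR 1011 = 0000
  pos 5: 1010 XOR 1011 = 0001
  pos 8: 1011 XOR 1011 = 0000
Remainder = 010 (nonzero — an error is detected).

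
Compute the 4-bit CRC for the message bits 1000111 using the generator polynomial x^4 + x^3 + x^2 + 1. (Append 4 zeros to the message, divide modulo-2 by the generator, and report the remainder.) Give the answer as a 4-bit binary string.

1100

Append 4 zeros: 10001110000. Divide by 11101 (XOR where the leading bit is 1):
  pos 0: 10001 XOR 11101 = 01100
  pos 1: 11001 XOR 11101 = 00100
  pos 3: 10010 XOR 11101 = 01111
  pos 4: 11110 XOR 11101 = 00011
Remainder (last 4 bits) = 1100. This is the CRC / FCS.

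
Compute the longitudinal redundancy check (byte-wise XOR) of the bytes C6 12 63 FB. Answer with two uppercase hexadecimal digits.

4C

XOR the bytes together:
  start with 0xC6
  0xC6 ⊕ 0x12 = 0xD4
  0xD4 ⊕ 0x63 = 0xB7
  0xB7 ⊕ 0xFB = 0x4C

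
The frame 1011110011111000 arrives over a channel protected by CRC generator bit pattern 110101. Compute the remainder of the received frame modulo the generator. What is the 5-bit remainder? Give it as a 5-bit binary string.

00000

Modulo-2 division of 1011110011111000 by 110101:
  pos 0: 101111 XOR 110101 = 011010
  pos 1: 110100 XOR 110101 = 000001
  pos 6: 101111 XOR 110101 = 011010
  pos 7: 110101 XOR 110101 = 000000
Remainder = 00000 (zero — the frame passes the CRC check).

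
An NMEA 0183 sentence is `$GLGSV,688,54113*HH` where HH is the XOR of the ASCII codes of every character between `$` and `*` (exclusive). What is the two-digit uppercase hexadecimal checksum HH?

4D

XOR the ASCII codes of the payload characters:
  'G' = 0x47 → acc = 0x47
  'L' = 0x4C → acc = 0x0B
  'G' = 0x47 → acc = 0x4C
  'S' = 0x53 → acc = 0x1F
  'V' = 0x56 → acc = 0x49
  ',' = 0x2C → acc = 0x65
  '6' = 0x36 → acc = 0x53
  '8' = 0x38 → acc = 0x6B
  '8' = 0x38 → acc = 0x53
  ',' = 0x2C → acc = 0x7F
  '5' = 0x35 → acc = 0x4A
  '4' = 0x34 → acc = 0x7E
  '1' = 0x31 → acc = 0x4F
  '1' = 0x31 → acc = 0x7E
  '3' = 0x33 → acc = 0x4D
Checksum = 0x4D.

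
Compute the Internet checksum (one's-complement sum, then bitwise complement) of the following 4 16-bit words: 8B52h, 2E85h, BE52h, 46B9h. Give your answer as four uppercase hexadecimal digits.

411C

One's-complement addition (fold any carry out of bit 15 back into bit 0):
  0x8B52 + 0x2E85 = 0x0B9D7
  0xB9D7 + 0xBE52 = 0x17829 → wrap carry → 0x782A
  0x782A + 0x46B9 = 0x0BEE3
One's-complement sum = 0xBEE3.
Checksum = ~0xBEE3 & 0xFFFF = 0x411C.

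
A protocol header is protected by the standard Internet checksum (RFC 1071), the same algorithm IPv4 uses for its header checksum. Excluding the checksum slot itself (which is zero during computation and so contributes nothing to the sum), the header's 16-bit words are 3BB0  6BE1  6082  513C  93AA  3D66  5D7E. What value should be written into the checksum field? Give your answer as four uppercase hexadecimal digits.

One's-complement addition (fold any carry out of bit 15 back into bit 0):
  0x3BB0 + 0x6BE1 = 0x0A791
  0xA791 + 0x6082 = 0x10813 → wrap carry → 0x0814
  0x0814 + 0x513C = 0x05950
  0x5950 + 0x93AA = 0x0ECFA
  0xECFA + 0x3D66 = 0x12A60 → wrap carry → 0x2A61
  0x2A61 + 0x5D7E = 0x087DF
One's-complement sum = 0x87DF.
Checksum = ~0x87DF & 0xFFFF = 0x7820.

7820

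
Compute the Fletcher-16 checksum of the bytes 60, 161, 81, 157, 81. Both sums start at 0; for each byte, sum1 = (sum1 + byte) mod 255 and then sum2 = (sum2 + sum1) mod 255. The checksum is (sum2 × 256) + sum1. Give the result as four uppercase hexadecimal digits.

Running sums (mod 255):
  after byte 0 (60): sum1=60, sum2=60
  after byte 1 (161): sum1=221, sum2=26
  after byte 2 (81): sum1=47, sum2=73
  after byte 3 (157): sum1=204, sum2=22
  after byte 4 (81): sum1=30, sum2=52
Checksum = sum2·256 + sum1 = 52·256 + 30 = 13342 = 0x341E.

341E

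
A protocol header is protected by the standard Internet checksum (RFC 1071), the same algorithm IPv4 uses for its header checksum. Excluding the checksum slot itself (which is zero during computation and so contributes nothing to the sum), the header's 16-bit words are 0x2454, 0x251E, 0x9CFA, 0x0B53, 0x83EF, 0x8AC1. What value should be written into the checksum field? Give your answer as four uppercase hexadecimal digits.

One's-complement addition (fold any carry out of bit 15 back into bit 0):
  0x2454 + 0x251E = 0x04972
  0x4972 + 0x9CFA = 0x0E66C
  0xE66C + 0x0B53 = 0x0F1BF
  0xF1BF + 0x83EF = 0x175AE → wrap carry → 0x75AF
  0x75AF + 0x8AC1 = 0x10070 → wrap carry → 0x0071
One's-complement sum = 0x0071.
Checksum = ~0x0071 & 0xFFFF = 0xFF8E.

FF8E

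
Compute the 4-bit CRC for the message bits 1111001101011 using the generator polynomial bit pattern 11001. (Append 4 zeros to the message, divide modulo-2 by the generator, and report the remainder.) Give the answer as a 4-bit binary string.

0011

Append 4 zeros: 11110011010110000. Divide by 11001 (XOR where the leading bit is 1):
  pos 0: 11110 XOR 11001 = 00111
  pos 2: 11101 XOR 11001 = 00100
  pos 4: 10010 XOR 11001 = 01011
  pos 5: 10111 XOR 11001 = 01110
  pos 6: 11100 XOR 11001 = 00101
  pos 8: 10111 XOR 11001 = 01110
  pos 9: 11100 XOR 11001 = 00101
  pos 11: 10100 XOR 11001 = 01101
  pos 12: 11010 XOR 11001 = 00011
Remainder (last 4 bits) = 0011. This is the CRC / FCS.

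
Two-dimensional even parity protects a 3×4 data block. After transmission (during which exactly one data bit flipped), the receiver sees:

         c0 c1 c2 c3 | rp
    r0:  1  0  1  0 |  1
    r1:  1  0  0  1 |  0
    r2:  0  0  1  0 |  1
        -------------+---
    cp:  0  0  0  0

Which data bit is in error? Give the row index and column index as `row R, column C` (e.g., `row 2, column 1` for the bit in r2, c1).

Recompute each row's even parity and compare to rp:
  r0: data parity 0, sent rp 1 → mismatch
  r1: data parity 0, sent rp 0 → ok
  r2: data parity 1, sent rp 1 → ok
Recompute each column's even parity and compare to cp:
  c0: data parity 0, sent cp 0 → ok
  c1: data parity 0, sent cp 0 → ok
  c2: data parity 0, sent cp 0 → ok
  c3: data parity 1, sent cp 0 → mismatch
Exactly one row (r0) and one column (c3) fail → the flipped bit is at their intersection.

row 0, column 3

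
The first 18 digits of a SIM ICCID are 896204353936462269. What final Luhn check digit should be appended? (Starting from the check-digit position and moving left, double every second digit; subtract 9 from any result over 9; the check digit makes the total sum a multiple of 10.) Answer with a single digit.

5

Partial digits right→left: 9 6 2 2 6 4 6 3 9 3 5 3 4 0 2 6 9 8
Double every second digit counting from the check-digit position (so the 1st, 3rd, 5th, ... of the partial from the right).
  doubled (with −9 where >9): 9 4 3 3 9 1 8 4 9 → sum 50
  kept as-is: 6 2 4 3 3 3 0 6 8 → sum 35
Total = 50 + 35 = 85.
Check digit = (10 − (85 mod 10)) mod 10 = 5.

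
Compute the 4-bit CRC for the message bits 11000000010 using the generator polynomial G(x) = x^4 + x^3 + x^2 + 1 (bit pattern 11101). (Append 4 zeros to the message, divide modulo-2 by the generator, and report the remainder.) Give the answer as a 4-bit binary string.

Append 4 zeros: 110000000100000. Divide by 11101 (XOR where the leading bit is 1):
  pos 0: 11000 XOR 11101 = 00101
  pos 2: 10100 XOR 11101 = 01001
  pos 3: 10010 XOR 11101 = 01111
  pos 4: 11110 XOR 11101 = 00011
  pos 7: 11100 XOR 11101 = 00001
Remainder (last 4 bits) = 1000. This is the CRC / FCS.

1000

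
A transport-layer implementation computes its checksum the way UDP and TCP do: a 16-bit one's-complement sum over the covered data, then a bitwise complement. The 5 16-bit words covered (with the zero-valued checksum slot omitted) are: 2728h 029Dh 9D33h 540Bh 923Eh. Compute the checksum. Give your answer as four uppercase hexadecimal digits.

One's-complement addition (fold any carry out of bit 15 back into bit 0):
  0x2728 + 0x029D = 0x029C5
  0x29C5 + 0x9D33 = 0x0C6F8
  0xC6F8 + 0x540B = 0x11B03 → wrap carry → 0x1B04
  0x1B04 + 0x923E = 0x0AD42
One's-complement sum = 0xAD42.
Checksum = ~0xAD42 & 0xFFFF = 0x52BD.

52BD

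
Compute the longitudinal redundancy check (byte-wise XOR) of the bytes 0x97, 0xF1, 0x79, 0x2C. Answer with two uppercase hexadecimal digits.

XOR the bytes together:
  start with 0x97
  0x97 ⊕ 0xF1 = 0x66
  0x66 ⊕ 0x79 = 0x1F
  0x1F ⊕ 0x2C = 0x33

33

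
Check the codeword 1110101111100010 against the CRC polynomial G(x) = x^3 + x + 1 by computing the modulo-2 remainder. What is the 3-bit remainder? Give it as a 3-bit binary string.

Modulo-2 division of 1110101111100010 by 1011:
  pos 0: 1110 XOR 1011 = 0101
  pos 1: 1011 XOR 1011 = 0000
  pos 6: 1111 XOR 1011 = 0100
  pos 7: 1001 XOR 1011 = 0010
  pos 9: 1000 XOR 1011 = 0011
  pos 11: 1101 XOR 1011 = 0110
  pos 12: 1100 XOR 1011 = 0111
Remainder = 111 (nonzero — an error is detected).

111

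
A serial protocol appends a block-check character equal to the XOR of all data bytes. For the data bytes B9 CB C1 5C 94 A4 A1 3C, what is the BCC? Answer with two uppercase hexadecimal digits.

XOR the bytes together:
  start with 0xB9
  0xB9 ⊕ 0xCB = 0x72
  0x72 ⊕ 0xC1 = 0xB3
  0xB3 ⊕ 0x5C = 0xEF
  0xEF ⊕ 0x94 = 0x7B
  0x7B ⊕ 0xA4 = 0xDF
  0xDF ⊕ 0xA1 = 0x7E
  0x7E ⊕ 0x3C = 0x42

42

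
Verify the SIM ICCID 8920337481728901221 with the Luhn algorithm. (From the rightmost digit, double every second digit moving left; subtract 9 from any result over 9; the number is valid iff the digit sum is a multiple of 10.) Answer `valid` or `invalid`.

valid

From the right, keep odd positions and double even positions (subtract 9 from any doubled value over 9):
  doubled (positions 2,4,...): 4 2 9 4 2 8 6 0 9 → sum 44
  kept (positions 1,3,...): 1 2 0 8 7 8 7 3 2 8 → sum 46
Total = 90.
90 mod 10 = 0, so the number is valid.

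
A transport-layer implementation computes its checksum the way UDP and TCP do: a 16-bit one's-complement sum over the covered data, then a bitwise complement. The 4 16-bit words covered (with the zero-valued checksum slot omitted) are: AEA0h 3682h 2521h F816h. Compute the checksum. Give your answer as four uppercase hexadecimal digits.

One's-complement addition (fold any carry out of bit 15 back into bit 0):
  0xAEA0 + 0x3682 = 0x0E522
  0xE522 + 0x2521 = 0x10A43 → wrap carry → 0x0A44
  0x0A44 + 0xF816 = 0x1025A → wrap carry → 0x025B
One's-complement sum = 0x025B.
Checksum = ~0x025B & 0xFFFF = 0xFDA4.

FDA4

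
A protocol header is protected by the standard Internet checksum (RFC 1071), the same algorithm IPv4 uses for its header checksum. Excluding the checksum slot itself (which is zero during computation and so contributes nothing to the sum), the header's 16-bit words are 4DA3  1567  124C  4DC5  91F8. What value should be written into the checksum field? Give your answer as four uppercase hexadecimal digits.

AAEB

One's-complement addition (fold any carry out of bit 15 back into bit 0):
  0x4DA3 + 0x1567 = 0x0630A
  0x630A + 0x124C = 0x07556
  0x7556 + 0x4DC5 = 0x0C31B
  0xC31B + 0x91F8 = 0x15513 → wrap carry → 0x5514
One's-complement sum = 0x5514.
Checksum = ~0x5514 & 0xFFFF = 0xAAEB.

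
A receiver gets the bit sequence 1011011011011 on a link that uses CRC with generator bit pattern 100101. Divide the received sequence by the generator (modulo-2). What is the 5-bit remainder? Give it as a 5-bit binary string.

00000

Modulo-2 division of 1011011011011 by 100101:
  pos 0: 101101 XOR 100101 = 001000
  pos 2: 100010 XOR 100101 = 000111
  pos 5: 111110 XOR 100101 = 011011
  pos 6: 110111 XOR 100101 = 010010
  pos 7: 100101 XOR 100101 = 000000
Remainder = 00000 (zero — the frame passes the CRC check).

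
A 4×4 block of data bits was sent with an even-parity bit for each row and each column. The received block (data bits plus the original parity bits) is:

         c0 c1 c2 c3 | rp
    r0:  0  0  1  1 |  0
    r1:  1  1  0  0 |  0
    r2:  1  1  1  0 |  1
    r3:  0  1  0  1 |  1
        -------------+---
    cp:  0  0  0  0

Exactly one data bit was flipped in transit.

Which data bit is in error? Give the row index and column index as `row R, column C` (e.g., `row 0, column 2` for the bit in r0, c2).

row 3, column 1

Recompute each row's even parity and compare to rp:
  r0: data parity 0, sent rp 0 → ok
  r1: data parity 0, sent rp 0 → ok
  r2: data parity 1, sent rp 1 → ok
  r3: data parity 0, sent rp 1 → mismatch
Recompute each column's even parity and compare to cp:
  c0: data parity 0, sent cp 0 → ok
  c1: data parity 1, sent cp 0 → mismatch
  c2: data parity 0, sent cp 0 → ok
  c3: data parity 0, sent cp 0 → ok
Exactly one row (r3) and one column (c1) fail → the flipped bit is at their intersection.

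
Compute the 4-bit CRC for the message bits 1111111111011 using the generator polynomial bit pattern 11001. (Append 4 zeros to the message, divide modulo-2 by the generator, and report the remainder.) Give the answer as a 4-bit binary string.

Append 4 zeros: 11111111110110000. Divide by 11001 (XOR where the leading bit is 1):
  pos 0: 11111 XOR 11001 = 00110
  pos 2: 11011 XOR 11001 = 00010
  pos 5: 10111 XOR 11001 = 01110
  pos 6: 11100 XOR 11001 = 00101
  pos 8: 10111 XOR 11001 = 01110
  pos 9: 11100 XOR 11001 = 00101
  pos 11: 10100 XOR 11001 = 01101
  pos 12: 11010 XOR 11001 = 00011
Remainder (last 4 bits) = 0011. This is the CRC / FCS.

0011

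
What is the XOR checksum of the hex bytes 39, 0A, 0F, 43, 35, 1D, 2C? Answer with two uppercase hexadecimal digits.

XOR the bytes together:
  start with 0x39
  0x39 ⊕ 0x0A = 0x33
  0x33 ⊕ 0x0F = 0x3C
  0x3C ⊕ 0x43 = 0x7F
  0x7F ⊕ 0x35 = 0x4A
  0x4A ⊕ 0x1D = 0x57
  0x57 ⊕ 0x2C = 0x7B

7B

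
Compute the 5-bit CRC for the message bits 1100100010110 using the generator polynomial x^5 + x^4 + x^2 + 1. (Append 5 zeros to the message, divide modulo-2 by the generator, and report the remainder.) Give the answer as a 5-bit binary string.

Append 5 zeros: 110010001011000000. Divide by 110101 (XOR where the leading bit is 1):
  pos 0: 110010 XOR 110101 = 000111
  pos 3: 111001 XOR 110101 = 001100
  pos 5: 110001 XOR 110101 = 000100
  pos 8: 100100 XOR 110101 = 010001
  pos 9: 100010 XOR 110101 = 010111
  pos 10: 101110 XOR 110101 = 011011
  pos 11: 110110 XOR 110101 = 000011
Remainder (last 5 bits) = 00110. This is the CRC / FCS.

00110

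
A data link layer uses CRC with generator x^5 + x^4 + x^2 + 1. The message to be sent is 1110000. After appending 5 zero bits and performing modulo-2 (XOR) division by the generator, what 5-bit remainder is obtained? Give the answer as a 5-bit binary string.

10000

Append 5 zeros: 111000000000. Divide by 110101 (XOR where the leading bit is 1):
  pos 0: 111000 XOR 110101 = 001101
  pos 2: 110100 XOR 110101 = 000001
Remainder (last 5 bits) = 10000. This is the CRC / FCS.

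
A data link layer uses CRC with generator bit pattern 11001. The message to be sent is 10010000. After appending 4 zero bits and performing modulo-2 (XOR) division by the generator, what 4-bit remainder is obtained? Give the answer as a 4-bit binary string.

Append 4 zeros: 100100000000. Divide by 11001 (XOR where the leading bit is 1):
  pos 0: 10010 XOR 11001 = 01011
  pos 1: 10110 XOR 11001 = 01111
  pos 2: 11110 XOR 11001 = 00111
  pos 4: 11100 XOR 11001 = 00101
  pos 6: 10100 XOR 11001 = 01101
  pos 7: 11010 XOR 11001 = 00011
Remainder (last 4 bits) = 0011. This is the CRC / FCS.

0011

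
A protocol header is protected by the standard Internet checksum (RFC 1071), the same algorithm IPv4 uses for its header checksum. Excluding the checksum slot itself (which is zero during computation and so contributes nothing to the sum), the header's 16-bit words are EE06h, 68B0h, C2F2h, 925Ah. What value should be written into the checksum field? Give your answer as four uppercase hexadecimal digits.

53FB

One's-complement addition (fold any carry out of bit 15 back into bit 0):
  0xEE06 + 0x68B0 = 0x156B6 → wrap carry → 0x56B7
  0x56B7 + 0xC2F2 = 0x119A9 → wrap carry → 0x19AA
  0x19AA + 0x925A = 0x0AC04
One's-complement sum = 0xAC04.
Checksum = ~0xAC04 & 0xFFFF = 0x53FB.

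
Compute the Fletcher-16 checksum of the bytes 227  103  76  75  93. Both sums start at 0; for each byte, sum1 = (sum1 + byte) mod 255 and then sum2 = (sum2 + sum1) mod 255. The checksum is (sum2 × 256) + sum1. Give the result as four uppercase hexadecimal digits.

Running sums (mod 255):
  after byte 0 (227): sum1=227, sum2=227
  after byte 1 (103): sum1=75, sum2=47
  after byte 2 (76): sum1=151, sum2=198
  after byte 3 (75): sum1=226, sum2=169
  after byte 4 (93): sum1=64, sum2=233
Checksum = sum2·256 + sum1 = 233·256 + 64 = 59712 = 0xE940.

E940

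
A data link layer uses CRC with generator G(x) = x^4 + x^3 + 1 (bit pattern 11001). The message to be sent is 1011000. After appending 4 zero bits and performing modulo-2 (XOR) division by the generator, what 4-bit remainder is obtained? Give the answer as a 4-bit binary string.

Append 4 zeros: 10110000000. Divide by 11001 (XOR where the leading bit is 1):
  pos 0: 10110 XOR 11001 = 01111
  pos 1: 11110 XOR 11001 = 00111
  pos 3: 11100 XOR 11001 = 00101
  pos 5: 10100 XOR 11001 = 01101
  pos 6: 11010 XOR 11001 = 00011
Remainder (last 4 bits) = 0011. This is the CRC / FCS.

0011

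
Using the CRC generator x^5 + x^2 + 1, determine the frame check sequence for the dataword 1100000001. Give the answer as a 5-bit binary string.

00100

Append 5 zeros: 110000000100000. Divide by 100101 (XOR where the leading bit is 1):
  pos 0: 110000 XOR 100101 = 010101
  pos 1: 101010 XOR 100101 = 001111
  pos 3: 111100 XOR 100101 = 011001
  pos 4: 110011 XOR 100101 = 010110
  pos 5: 101100 XOR 100101 = 001001
  pos 7: 100100 XOR 100101 = 000001
Remainder (last 5 bits) = 00100. This is the CRC / FCS.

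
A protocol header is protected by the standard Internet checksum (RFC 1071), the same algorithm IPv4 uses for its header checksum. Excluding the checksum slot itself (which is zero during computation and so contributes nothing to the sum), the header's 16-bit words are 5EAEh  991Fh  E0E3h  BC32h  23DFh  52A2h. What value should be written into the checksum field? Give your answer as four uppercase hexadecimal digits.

One's-complement addition (fold any carry out of bit 15 back into bit 0):
  0x5EAE + 0x991F = 0x0F7CD
  0xF7CD + 0xE0E3 = 0x1D8B0 → wrap carry → 0xD8B1
  0xD8B1 + 0xBC32 = 0x194E3 → wrap carry → 0x94E4
  0x94E4 + 0x23DF = 0x0B8C3
  0xB8C3 + 0x52A2 = 0x10B65 → wrap carry → 0x0B66
One's-complement sum = 0x0B66.
Checksum = ~0x0B66 & 0xFFFF = 0xF499.

F499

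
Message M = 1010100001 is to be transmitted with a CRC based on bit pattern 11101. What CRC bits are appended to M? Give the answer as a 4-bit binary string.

Append 4 zeros: 10101000010000. Divide by 11101 (XOR where the leading bit is 1):
  pos 0: 10101 XOR 11101 = 01000
  pos 1: 10000 XOR 11101 = 01101
  pos 2: 11010 XOR 11101 = 00111
  pos 4: 11100 XOR 11101 = 00001
  pos 8: 11000 XOR 11101 = 00101
Remainder (last 4 bits) = 1010. This is the CRC / FCS.

1010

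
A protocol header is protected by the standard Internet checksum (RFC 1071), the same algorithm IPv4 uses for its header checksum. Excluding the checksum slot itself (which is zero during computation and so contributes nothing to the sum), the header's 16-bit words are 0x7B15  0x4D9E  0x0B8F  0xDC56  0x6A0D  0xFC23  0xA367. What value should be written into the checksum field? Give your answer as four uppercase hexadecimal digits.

45CD

One's-complement addition (fold any carry out of bit 15 back into bit 0):
  0x7B15 + 0x4D9E = 0x0C8B3
  0xC8B3 + 0x0B8F = 0x0D442
  0xD442 + 0xDC56 = 0x1B098 → wrap carry → 0xB099
  0xB099 + 0x6A0D = 0x11AA6 → wrap carry → 0x1AA7
  0x1AA7 + 0xFC23 = 0x116CA → wrap carry → 0x16CB
  0x16CB + 0xA367 = 0x0BA32
One's-complement sum = 0xBA32.
Checksum = ~0xBA32 & 0xFFFF = 0x45CD.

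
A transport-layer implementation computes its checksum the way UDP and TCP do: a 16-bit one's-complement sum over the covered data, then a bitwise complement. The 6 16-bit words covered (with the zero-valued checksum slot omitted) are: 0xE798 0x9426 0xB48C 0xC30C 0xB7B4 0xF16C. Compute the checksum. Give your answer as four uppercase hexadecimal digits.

6385

One's-complement addition (fold any carry out of bit 15 back into bit 0):
  0xE798 + 0x9426 = 0x17BBE → wrap carry → 0x7BBF
  0x7BBF + 0xB48C = 0x1304B → wrap carry → 0x304C
  0x304C + 0xC30C = 0x0F358
  0xF358 + 0xB7B4 = 0x1AB0C → wrap carry → 0xAB0D
  0xAB0D + 0xF16C = 0x19C79 → wrap carry → 0x9C7A
One's-complement sum = 0x9C7A.
Checksum = ~0x9C7A & 0xFFFF = 0x6385.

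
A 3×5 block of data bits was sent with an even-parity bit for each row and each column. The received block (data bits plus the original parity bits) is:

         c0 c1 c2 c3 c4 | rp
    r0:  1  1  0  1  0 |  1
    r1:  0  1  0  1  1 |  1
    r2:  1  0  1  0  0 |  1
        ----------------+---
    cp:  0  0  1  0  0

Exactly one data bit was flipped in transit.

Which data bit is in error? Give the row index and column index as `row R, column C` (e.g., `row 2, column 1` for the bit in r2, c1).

Recompute each row's even parity and compare to rp:
  r0: data parity 1, sent rp 1 → ok
  r1: data parity 1, sent rp 1 → ok
  r2: data parity 0, sent rp 1 → mismatch
Recompute each column's even parity and compare to cp:
  c0: data parity 0, sent cp 0 → ok
  c1: data parity 0, sent cp 0 → ok
  c2: data parity 1, sent cp 1 → ok
  c3: data parity 0, sent cp 0 → ok
  c4: data parity 1, sent cp 0 → mismatch
Exactly one row (r2) and one column (c4) fail → the flipped bit is at their intersection.

row 2, column 4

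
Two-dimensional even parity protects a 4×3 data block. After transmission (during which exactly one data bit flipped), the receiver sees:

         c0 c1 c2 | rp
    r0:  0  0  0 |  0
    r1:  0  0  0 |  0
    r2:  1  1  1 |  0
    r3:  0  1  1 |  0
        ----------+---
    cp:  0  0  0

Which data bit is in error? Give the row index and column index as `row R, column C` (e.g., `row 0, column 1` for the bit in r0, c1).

Recompute each row's even parity and compare to rp:
  r0: data parity 0, sent rp 0 → ok
  r1: data parity 0, sent rp 0 → ok
  r2: data parity 1, sent rp 0 → mismatch
  r3: data parity 0, sent rp 0 → ok
Recompute each column's even parity and compare to cp:
  c0: data parity 1, sent cp 0 → mismatch
  c1: data parity 0, sent cp 0 → ok
  c2: data parity 0, sent cp 0 → ok
Exactly one row (r2) and one column (c0) fail → the flipped bit is at their intersection.

row 2, column 0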